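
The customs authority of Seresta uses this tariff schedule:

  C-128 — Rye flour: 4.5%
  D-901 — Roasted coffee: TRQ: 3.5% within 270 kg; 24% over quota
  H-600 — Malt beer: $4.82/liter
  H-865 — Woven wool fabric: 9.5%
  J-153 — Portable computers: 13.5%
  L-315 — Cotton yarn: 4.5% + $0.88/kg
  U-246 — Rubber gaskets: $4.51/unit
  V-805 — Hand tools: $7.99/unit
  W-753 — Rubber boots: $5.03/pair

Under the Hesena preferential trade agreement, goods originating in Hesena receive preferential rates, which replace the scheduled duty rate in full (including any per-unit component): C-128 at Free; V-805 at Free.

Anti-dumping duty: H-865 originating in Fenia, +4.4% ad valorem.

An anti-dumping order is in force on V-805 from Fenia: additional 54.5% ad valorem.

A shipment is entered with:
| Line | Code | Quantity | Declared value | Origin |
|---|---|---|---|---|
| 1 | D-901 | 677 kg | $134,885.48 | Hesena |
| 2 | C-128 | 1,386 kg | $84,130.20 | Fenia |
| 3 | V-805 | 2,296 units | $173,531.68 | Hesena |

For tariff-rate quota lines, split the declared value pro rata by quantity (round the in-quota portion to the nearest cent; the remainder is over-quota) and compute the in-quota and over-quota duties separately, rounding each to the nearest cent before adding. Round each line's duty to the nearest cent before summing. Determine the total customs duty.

Line 1 (D-901, Hesena, 677 kg, $134,885.48):
Code D-901 is under a tariff-rate quota (threshold 270 kg). In-quota: 270 kg at 3.5%; over-quota: 407 kg at 24%.
Pro-rata value split: in-quota = $134,885.48 × 270/677 = $53,794.80; over-quota = $134,885.48 − $53,794.80 = $81,090.68.
In-quota duty = $53,794.80 × 3.5% = $1,882.82. Over-quota duty = $81,090.68 × 24% = $19,461.76.
Line duty = $1,882.82 + $19,461.76 = $21,344.58.
Line 2 (C-128, Fenia, 1,386 kg, $84,130.20):
Base rate for C-128 is 4.5%.
C-128 has an FTA preferential rate, but origin Fenia is not Hesena; base rate stands.
Duty = $84,130.20 × 4.5% = $3,785.86.
Line 3 (V-805, Hesena, 2,296 units, $173,531.68):
Base rate for V-805 is $7.99/unit.
Origin Hesena qualifies under the Seresta–Hesena agreement and V-805 is covered: preferential rate Free applies instead.
The additional-duty order on V-805 targets Fenia, not Hesena; it does not apply.
Duty = $173,531.68 × 0% = $0.00.
Total = $21,344.58 + $3,785.86 + $0.00 = $25,130.44.

$25,130.44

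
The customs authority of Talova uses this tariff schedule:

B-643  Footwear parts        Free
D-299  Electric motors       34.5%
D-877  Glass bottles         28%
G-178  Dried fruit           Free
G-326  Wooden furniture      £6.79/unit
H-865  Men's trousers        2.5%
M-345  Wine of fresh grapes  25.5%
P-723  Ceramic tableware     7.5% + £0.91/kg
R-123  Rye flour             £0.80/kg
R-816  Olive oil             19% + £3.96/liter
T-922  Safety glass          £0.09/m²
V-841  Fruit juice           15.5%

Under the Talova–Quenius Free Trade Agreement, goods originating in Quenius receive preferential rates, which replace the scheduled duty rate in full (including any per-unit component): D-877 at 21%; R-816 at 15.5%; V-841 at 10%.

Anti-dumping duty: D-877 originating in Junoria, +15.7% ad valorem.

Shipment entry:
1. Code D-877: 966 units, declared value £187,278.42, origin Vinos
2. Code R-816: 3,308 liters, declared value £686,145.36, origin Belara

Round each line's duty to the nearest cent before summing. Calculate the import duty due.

£195,905.26

Line 1 (D-877, Vinos, 966 units, £187,278.42):
Base rate for D-877 is 28%.
D-877 has an FTA preferential rate, but origin Vinos is not Quenius; base rate stands.
The additional-duty order on D-877 targets Junoria, not Vinos; it does not apply.
Duty = £187,278.42 × 28% = £52,437.96.
Line 2 (R-816, Belara, 3,308 liters, £686,145.36):
Base rate for R-816 is 19% + £3.96/liter.
R-816 has an FTA preferential rate, but origin Belara is not Quenius; base rate stands.
Duty = £686,145.36 × 19% + 3,308 × £3.96 = £143,467.30.
Total = £52,437.96 + £143,467.30 = £195,905.26.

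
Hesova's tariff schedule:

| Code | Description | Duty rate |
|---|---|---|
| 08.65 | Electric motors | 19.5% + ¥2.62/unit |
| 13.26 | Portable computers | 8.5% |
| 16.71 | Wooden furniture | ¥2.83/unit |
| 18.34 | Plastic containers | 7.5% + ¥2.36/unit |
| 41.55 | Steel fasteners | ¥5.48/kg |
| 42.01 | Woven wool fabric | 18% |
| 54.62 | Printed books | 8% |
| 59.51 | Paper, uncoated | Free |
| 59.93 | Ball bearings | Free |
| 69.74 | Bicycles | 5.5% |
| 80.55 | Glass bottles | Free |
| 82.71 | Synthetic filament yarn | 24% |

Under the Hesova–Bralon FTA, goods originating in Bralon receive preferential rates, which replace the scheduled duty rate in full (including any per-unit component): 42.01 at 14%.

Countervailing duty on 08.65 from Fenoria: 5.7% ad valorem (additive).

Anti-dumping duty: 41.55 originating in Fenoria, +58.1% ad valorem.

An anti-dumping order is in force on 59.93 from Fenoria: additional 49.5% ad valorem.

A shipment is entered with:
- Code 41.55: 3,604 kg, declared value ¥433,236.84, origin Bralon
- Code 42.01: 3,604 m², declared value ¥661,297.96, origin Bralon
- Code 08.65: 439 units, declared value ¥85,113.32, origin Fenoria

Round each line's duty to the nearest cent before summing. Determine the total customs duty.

¥134,930.37

Line 1 (41.55, Bralon, 3,604 kg, ¥433,236.84):
Base rate for 41.55 is ¥5.48/kg.
Origin Bralon is the FTA partner but 41.55 is not on the preference list; base rate stands.
The additional-duty order on 41.55 targets Fenoria, not Bralon; it does not apply.
Duty = 3,604 × ¥5.48 = ¥19,749.92.
Line 2 (42.01, Bralon, 3,604 m², ¥661,297.96):
Base rate for 42.01 is 18%.
Origin Bralon qualifies under the Hesova–Bralon agreement and 42.01 is covered: preferential rate 14% applies instead.
Duty = ¥661,297.96 × 14% = ¥92,581.71.
Line 3 (08.65, Fenoria, 439 units, ¥85,113.32):
Base rate for 08.65 is 19.5% + ¥2.62/unit.
Additional duty on 08.65 from Fenoria: +5.7%. Applied ad valorem rate: 19.5% + 5.7% = 25.2%.
Duty = ¥85,113.32 × 25.2% + 439 × ¥2.62 = ¥22,598.74.
Total = ¥19,749.92 + ¥92,581.71 + ¥22,598.74 = ¥134,930.37.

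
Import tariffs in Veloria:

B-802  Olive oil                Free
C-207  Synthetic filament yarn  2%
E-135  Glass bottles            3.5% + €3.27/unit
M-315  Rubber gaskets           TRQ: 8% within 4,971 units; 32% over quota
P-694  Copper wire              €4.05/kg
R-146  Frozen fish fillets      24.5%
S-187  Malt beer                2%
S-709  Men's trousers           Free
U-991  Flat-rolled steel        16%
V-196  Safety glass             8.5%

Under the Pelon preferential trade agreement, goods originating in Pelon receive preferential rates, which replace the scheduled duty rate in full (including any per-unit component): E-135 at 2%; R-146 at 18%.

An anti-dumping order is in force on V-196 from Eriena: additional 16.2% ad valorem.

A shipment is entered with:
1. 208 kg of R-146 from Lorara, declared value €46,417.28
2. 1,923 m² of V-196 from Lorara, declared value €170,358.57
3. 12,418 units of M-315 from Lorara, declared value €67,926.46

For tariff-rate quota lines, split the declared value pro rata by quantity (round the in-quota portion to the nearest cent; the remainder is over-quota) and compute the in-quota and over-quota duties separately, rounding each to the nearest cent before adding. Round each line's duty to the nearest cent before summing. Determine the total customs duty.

Line 1 (R-146, Lorara, 208 kg, €46,417.28):
Base rate for R-146 is 24.5%.
R-146 has an FTA preferential rate, but origin Lorara is not Pelon; base rate stands.
Duty = €46,417.28 × 24.5% = €11,372.23.
Line 2 (V-196, Lorara, 1,923 m², €170,358.57):
Base rate for V-196 is 8.5%.
The additional-duty order on V-196 targets Eriena, not Lorara; it does not apply.
Duty = €170,358.57 × 8.5% = €14,480.48.
Line 3 (M-315, Lorara, 12,418 units, €67,926.46):
Code M-315 is under a tariff-rate quota (threshold 4,971 units). In-quota: 4,971 units at 8%; over-quota: 7,447 units at 32%.
Pro-rata value split: in-quota = €67,926.46 × 4,971/12,418 = €27,191.37; over-quota = €67,926.46 − €27,191.37 = €40,735.09.
In-quota duty = €27,191.37 × 8% = €2,175.31. Over-quota duty = €40,735.09 × 32% = €13,035.23.
Line duty = €2,175.31 + €13,035.23 = €15,210.54.
Total = €11,372.23 + €14,480.48 + €15,210.54 = €41,063.25.

€41,063.25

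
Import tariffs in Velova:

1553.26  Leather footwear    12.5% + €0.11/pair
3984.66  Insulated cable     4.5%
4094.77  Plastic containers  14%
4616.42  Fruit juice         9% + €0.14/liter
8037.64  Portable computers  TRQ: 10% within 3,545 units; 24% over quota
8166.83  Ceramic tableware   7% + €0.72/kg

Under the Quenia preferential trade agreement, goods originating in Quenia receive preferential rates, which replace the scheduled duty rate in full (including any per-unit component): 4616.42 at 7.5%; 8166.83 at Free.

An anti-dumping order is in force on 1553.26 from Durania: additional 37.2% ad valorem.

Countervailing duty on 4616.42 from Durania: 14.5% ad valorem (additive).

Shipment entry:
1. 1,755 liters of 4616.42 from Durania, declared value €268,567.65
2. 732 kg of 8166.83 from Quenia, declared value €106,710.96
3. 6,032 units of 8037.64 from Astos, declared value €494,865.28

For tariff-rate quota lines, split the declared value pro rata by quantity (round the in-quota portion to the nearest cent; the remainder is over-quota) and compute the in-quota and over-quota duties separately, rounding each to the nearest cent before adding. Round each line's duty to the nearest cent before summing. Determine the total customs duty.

€141,410.32

Line 1 (4616.42, Durania, 1,755 liters, €268,567.65):
Base rate for 4616.42 is 9% + €0.14/liter.
4616.42 has an FTA preferential rate, but origin Durania is not Quenia; base rate stands.
Additional duty on 4616.42 from Durania: +14.5%. Applied ad valorem rate: 9% + 14.5% = 23.5%.
Duty = €268,567.65 × 23.5% + 1,755 × €0.14 = €63,359.10.
Line 2 (8166.83, Quenia, 732 kg, €106,710.96):
Base rate for 8166.83 is 7% + €0.72/kg.
Origin Quenia qualifies under the Velova–Quenia agreement and 8166.83 is covered: preferential rate Free applies instead.
Duty = €106,710.96 × 0% = €0.00.
Line 3 (8037.64, Astos, 6,032 units, €494,865.28):
Code 8037.64 is under a tariff-rate quota (threshold 3,545 units). In-quota: 3,545 units at 10%; over-quota: 2,487 units at 24%.
Pro-rata value split: in-quota = €494,865.28 × 3,545/6,032 = €290,831.80; over-quota = €494,865.28 − €290,831.80 = €204,033.48.
In-quota duty = €290,831.80 × 10% = €29,083.18. Over-quota duty = €204,033.48 × 24% = €48,968.04.
Line duty = €29,083.18 + €48,968.04 = €78,051.22.
Total = €63,359.10 + €0.00 + €78,051.22 = €141,410.32.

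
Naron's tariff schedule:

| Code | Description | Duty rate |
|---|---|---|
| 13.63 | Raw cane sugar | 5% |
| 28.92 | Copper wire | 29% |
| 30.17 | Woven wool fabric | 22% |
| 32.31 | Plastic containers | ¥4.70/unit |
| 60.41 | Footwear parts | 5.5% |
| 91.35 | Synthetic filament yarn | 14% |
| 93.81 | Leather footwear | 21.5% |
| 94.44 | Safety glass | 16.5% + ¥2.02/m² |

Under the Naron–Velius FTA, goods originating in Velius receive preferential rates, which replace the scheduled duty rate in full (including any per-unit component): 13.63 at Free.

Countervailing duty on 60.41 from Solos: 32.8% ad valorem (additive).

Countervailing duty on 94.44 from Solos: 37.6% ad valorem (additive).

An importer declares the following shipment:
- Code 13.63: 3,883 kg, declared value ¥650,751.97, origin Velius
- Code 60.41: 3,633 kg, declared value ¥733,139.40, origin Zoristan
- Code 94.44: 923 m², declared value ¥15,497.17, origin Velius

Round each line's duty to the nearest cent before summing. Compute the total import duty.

Line 1 (13.63, Velius, 3,883 kg, ¥650,751.97):
Base rate for 13.63 is 5%.
Origin Velius qualifies under the Naron–Velius agreement and 13.63 is covered: preferential rate Free applies instead.
Duty = ¥650,751.97 × 0% = ¥0.00.
Line 2 (60.41, Zoristan, 3,633 kg, ¥733,139.40):
Base rate for 60.41 is 5.5%.
The additional-duty order on 60.41 targets Solos, not Zoristan; it does not apply.
Duty = ¥733,139.40 × 5.5% = ¥40,322.67.
Line 3 (94.44, Velius, 923 m², ¥15,497.17):
Base rate for 94.44 is 16.5% + ¥2.02/m².
Origin Velius is the FTA partner but 94.44 is not on the preference list; base rate stands.
The additional-duty order on 94.44 targets Solos, not Velius; it does not apply.
Duty = ¥15,497.17 × 16.5% + 923 × ¥2.02 = ¥4,421.49.
Total = ¥0.00 + ¥40,322.67 + ¥4,421.49 = ¥44,744.16.

¥44,744.16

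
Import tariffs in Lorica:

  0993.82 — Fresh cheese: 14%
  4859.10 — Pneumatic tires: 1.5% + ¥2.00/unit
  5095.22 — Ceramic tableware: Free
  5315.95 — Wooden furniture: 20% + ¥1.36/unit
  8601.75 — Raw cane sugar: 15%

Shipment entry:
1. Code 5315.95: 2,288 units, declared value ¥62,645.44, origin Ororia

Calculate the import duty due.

Line 1 (5315.95, Ororia, 2,288 units, ¥62,645.44):
Base rate for 5315.95 is 20% + ¥1.36/unit.
Duty = ¥62,645.44 × 20% + 2,288 × ¥1.36 = ¥15,640.77.

¥15,640.77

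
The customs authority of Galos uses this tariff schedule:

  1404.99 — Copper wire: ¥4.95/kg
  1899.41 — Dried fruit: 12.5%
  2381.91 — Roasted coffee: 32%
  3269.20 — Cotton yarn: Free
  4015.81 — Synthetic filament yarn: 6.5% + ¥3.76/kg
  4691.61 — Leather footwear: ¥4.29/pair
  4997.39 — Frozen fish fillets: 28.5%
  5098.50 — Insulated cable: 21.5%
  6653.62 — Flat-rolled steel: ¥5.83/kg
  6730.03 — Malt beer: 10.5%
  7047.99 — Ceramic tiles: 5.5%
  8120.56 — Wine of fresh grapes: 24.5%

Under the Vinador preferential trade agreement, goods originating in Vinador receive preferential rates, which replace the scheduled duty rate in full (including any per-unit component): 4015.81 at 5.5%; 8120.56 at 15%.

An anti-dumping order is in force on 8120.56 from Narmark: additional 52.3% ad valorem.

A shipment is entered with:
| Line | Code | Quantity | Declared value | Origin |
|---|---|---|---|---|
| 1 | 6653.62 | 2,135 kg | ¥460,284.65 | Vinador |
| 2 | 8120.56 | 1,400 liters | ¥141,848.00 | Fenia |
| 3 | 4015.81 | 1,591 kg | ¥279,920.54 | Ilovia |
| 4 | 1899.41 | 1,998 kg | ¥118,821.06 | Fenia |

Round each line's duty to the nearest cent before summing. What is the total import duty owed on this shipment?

¥86,229.44

Line 1 (6653.62, Vinador, 2,135 kg, ¥460,284.65):
Base rate for 6653.62 is ¥5.83/kg.
Origin Vinador is the FTA partner but 6653.62 is not on the preference list; base rate stands.
Duty = 2,135 × ¥5.83 = ¥12,447.05.
Line 2 (8120.56, Fenia, 1,400 liters, ¥141,848.00):
Base rate for 8120.56 is 24.5%.
8120.56 has an FTA preferential rate, but origin Fenia is not Vinador; base rate stands.
The additional-duty order on 8120.56 targets Narmark, not Fenia; it does not apply.
Duty = ¥141,848.00 × 24.5% = ¥34,752.76.
Line 3 (4015.81, Ilovia, 1,591 kg, ¥279,920.54):
Base rate for 4015.81 is 6.5% + ¥3.76/kg.
4015.81 has an FTA preferential rate, but origin Ilovia is not Vinador; base rate stands.
Duty = ¥279,920.54 × 6.5% + 1,591 × ¥3.76 = ¥24,177.00.
Line 4 (1899.41, Fenia, 1,998 kg, ¥118,821.06):
Base rate for 1899.41 is 12.5%.
Duty = ¥118,821.06 × 12.5% = ¥14,852.63.
Total = ¥12,447.05 + ¥34,752.76 + ¥24,177.00 + ¥14,852.63 = ¥86,229.44.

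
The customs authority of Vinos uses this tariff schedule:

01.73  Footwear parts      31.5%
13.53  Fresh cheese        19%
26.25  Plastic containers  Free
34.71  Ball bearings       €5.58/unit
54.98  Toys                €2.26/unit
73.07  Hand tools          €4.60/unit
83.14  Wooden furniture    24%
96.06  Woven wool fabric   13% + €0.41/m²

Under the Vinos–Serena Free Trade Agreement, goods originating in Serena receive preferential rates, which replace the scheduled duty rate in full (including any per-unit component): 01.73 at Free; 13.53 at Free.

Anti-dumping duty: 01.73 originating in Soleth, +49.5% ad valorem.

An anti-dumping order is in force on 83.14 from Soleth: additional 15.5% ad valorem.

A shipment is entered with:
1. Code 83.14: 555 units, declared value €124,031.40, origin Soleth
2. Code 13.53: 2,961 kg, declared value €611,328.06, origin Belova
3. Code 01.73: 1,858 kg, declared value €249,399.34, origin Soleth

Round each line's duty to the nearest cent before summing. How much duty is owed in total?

Line 1 (83.14, Soleth, 555 units, €124,031.40):
Base rate for 83.14 is 24%.
Additional duty on 83.14 from Soleth: +15.5%. Applied ad valorem rate: 24% + 15.5% = 39.5%.
Duty = €124,031.40 × 39.5% = €48,992.40.
Line 2 (13.53, Belova, 2,961 kg, €611,328.06):
Base rate for 13.53 is 19%.
13.53 has an FTA preferential rate, but origin Belova is not Serena; base rate stands.
Duty = €611,328.06 × 19% = €116,152.33.
Line 3 (01.73, Soleth, 1,858 kg, €249,399.34):
Base rate for 01.73 is 31.5%.
01.73 has an FTA preferential rate, but origin Soleth is not Serena; base rate stands.
Additional duty on 01.73 from Soleth: +49.5%. Applied ad valorem rate: 31.5% + 49.5% = 81%.
Duty = €249,399.34 × 81% = €202,013.47.
Total = €48,992.40 + €116,152.33 + €202,013.47 = €367,158.20.

€367,158.20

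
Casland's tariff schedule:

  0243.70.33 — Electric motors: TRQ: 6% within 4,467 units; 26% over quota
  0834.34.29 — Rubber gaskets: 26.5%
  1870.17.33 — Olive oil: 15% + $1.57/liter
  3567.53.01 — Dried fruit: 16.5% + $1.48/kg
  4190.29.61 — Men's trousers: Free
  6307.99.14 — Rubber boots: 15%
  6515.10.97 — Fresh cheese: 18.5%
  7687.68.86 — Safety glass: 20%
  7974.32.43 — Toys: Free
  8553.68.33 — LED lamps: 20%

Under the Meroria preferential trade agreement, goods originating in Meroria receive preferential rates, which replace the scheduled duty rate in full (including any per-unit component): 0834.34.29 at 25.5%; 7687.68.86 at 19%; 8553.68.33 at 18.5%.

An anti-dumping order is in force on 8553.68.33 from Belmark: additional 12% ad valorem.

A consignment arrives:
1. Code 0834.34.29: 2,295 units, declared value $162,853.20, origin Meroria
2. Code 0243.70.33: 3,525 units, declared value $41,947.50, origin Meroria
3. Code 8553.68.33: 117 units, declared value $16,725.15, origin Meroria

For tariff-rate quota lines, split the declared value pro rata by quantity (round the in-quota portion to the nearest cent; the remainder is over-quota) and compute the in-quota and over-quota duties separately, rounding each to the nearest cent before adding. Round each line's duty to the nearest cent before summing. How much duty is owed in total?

Line 1 (0834.34.29, Meroria, 2,295 units, $162,853.20):
Base rate for 0834.34.29 is 26.5%.
Origin Meroria qualifies under the Casland–Meroria agreement and 0834.34.29 is covered: preferential rate 25.5% applies instead.
Duty = $162,853.20 × 25.5% = $41,527.57.
Line 2 (0243.70.33, Meroria, 3,525 units, $41,947.50):
Code 0243.70.33 is under a tariff-rate quota (threshold 4,467 units). Quantity 3,525 units is within the quota, so the in-quota rate 6% applies to the full value.
Duty = $41,947.50 × 6% = $2,516.85.
Line 3 (8553.68.33, Meroria, 117 units, $16,725.15):
Base rate for 8553.68.33 is 20%.
Origin Meroria qualifies under the Casland–Meroria agreement and 8553.68.33 is covered: preferential rate 18.5% applies instead.
The additional-duty order on 8553.68.33 targets Belmark, not Meroria; it does not apply.
Duty = $16,725.15 × 18.5% = $3,094.15.
Total = $41,527.57 + $2,516.85 + $3,094.15 = $47,138.57.

$47,138.57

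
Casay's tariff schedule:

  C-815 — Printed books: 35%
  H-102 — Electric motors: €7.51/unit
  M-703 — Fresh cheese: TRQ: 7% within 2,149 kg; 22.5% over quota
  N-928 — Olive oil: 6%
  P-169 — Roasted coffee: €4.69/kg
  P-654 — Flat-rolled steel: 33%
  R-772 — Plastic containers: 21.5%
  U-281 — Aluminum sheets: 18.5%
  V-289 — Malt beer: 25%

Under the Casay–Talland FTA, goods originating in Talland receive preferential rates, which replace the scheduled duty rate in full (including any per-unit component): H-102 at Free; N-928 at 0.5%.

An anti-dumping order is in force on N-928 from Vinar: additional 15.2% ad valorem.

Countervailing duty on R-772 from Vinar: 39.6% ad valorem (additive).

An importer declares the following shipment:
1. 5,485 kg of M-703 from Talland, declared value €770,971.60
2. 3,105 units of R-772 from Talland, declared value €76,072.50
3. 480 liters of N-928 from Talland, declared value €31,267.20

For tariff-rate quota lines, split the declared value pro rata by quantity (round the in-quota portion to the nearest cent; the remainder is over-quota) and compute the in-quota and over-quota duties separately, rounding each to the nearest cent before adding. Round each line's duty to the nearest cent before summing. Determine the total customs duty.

Line 1 (M-703, Talland, 5,485 kg, €770,971.60):
Code M-703 is under a tariff-rate quota (threshold 2,149 kg). In-quota: 2,149 kg at 7%; over-quota: 3,336 kg at 22.5%.
Pro-rata value split: in-quota = €770,971.60 × 2,149/5,485 = €302,063.44; over-quota = €770,971.60 − €302,063.44 = €468,908.16.
In-quota duty = €302,063.44 × 7% = €21,144.44. Over-quota duty = €468,908.16 × 22.5% = €105,504.34.
Line duty = €21,144.44 + €105,504.34 = €126,648.78.
Line 2 (R-772, Talland, 3,105 units, €76,072.50):
Base rate for R-772 is 21.5%.
Origin Talland is the FTA partner but R-772 is not on the preference list; base rate stands.
The additional-duty order on R-772 targets Vinar, not Talland; it does not apply.
Duty = €76,072.50 × 21.5% = €16,355.59.
Line 3 (N-928, Talland, 480 liters, €31,267.20):
Base rate for N-928 is 6%.
Origin Talland qualifies under the Casay–Talland agreement and N-928 is covered: preferential rate 0.5% applies instead.
The additional-duty order on N-928 targets Vinar, not Talland; it does not apply.
Duty = €31,267.20 × 0.5% = €156.34.
Total = €126,648.78 + €16,355.59 + €156.34 = €143,160.71.

€143,160.71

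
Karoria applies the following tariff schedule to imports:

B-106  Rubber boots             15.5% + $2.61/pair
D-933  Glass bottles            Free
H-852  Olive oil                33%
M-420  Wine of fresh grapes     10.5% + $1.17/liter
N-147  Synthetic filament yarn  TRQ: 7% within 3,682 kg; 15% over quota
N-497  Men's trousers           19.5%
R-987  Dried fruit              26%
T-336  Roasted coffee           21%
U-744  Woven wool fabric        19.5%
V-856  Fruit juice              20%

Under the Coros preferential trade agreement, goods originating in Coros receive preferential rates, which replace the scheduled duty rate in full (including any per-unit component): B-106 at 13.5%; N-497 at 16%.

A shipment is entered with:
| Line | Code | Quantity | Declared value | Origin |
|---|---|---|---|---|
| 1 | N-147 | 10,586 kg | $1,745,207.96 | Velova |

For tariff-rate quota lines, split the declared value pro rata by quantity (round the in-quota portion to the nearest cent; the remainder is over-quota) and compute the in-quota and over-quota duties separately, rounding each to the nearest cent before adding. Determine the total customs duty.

$213,220.04

Line 1 (N-147, Velova, 10,586 kg, $1,745,207.96):
Code N-147 is under a tariff-rate quota (threshold 3,682 kg). In-quota: 3,682 kg at 7%; over-quota: 6,904 kg at 15%.
Pro-rata value split: in-quota = $1,745,207.96 × 3,682/10,586 = $607,014.52; over-quota = $1,745,207.96 − $607,014.52 = $1,138,193.44.
In-quota duty = $607,014.52 × 7% = $42,491.02. Over-quota duty = $1,138,193.44 × 15% = $170,729.02.
Line duty = $42,491.02 + $170,729.02 = $213,220.04.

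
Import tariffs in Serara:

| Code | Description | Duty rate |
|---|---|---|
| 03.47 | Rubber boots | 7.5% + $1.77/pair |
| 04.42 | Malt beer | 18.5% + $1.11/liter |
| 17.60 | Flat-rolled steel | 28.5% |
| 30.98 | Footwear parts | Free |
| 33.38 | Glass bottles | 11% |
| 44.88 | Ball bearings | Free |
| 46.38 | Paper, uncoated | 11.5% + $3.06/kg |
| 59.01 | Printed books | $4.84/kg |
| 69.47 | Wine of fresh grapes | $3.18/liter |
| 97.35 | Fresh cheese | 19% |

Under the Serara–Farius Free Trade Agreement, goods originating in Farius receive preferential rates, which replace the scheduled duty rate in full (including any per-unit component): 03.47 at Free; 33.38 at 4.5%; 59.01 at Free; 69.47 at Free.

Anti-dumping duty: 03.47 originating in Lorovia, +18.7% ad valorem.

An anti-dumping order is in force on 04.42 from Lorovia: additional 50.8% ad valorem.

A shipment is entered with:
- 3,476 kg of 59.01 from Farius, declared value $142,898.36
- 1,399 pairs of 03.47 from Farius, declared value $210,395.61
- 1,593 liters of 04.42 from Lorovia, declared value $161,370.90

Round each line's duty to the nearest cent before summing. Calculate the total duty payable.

Line 1 (59.01, Farius, 3,476 kg, $142,898.36):
Base rate for 59.01 is $4.84/kg.
Origin Farius qualifies under the Serara–Farius agreement and 59.01 is covered: preferential rate Free applies instead.
Duty = $142,898.36 × 0% = $0.00.
Line 2 (03.47, Farius, 1,399 pairs, $210,395.61):
Base rate for 03.47 is 7.5% + $1.77/pair.
Origin Farius qualifies under the Serara–Farius agreement and 03.47 is covered: preferential rate Free applies instead.
The additional-duty order on 03.47 targets Lorovia, not Farius; it does not apply.
Duty = $210,395.61 × 0% = $0.00.
Line 3 (04.42, Lorovia, 1,593 liters, $161,370.90):
Base rate for 04.42 is 18.5% + $1.11/liter.
Additional duty on 04.42 from Lorovia: +50.8%. Applied ad valorem rate: 18.5% + 50.8% = 69.3%.
Duty = $161,370.90 × 69.3% + 1,593 × $1.11 = $113,598.26.
Total = $0.00 + $0.00 + $113,598.26 = $113,598.26.

$113,598.26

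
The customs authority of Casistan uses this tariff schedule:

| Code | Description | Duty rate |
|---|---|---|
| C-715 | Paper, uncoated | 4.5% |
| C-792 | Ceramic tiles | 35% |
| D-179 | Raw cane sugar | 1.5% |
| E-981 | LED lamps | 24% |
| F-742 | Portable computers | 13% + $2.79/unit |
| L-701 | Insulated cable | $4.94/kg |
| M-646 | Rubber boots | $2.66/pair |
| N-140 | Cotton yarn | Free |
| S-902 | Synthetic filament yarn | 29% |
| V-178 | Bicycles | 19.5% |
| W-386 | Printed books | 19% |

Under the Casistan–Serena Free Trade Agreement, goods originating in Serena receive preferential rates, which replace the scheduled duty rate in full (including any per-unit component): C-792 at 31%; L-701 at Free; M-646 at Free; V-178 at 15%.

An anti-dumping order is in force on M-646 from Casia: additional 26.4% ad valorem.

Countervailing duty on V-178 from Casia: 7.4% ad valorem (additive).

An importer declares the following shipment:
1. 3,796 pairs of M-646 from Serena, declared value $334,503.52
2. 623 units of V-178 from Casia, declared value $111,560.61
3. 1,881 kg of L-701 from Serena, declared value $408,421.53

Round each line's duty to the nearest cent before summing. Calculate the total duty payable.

$30,009.80

Line 1 (M-646, Serena, 3,796 pairs, $334,503.52):
Base rate for M-646 is $2.66/pair.
Origin Serena qualifies under the Casistan–Serena agreement and M-646 is covered: preferential rate Free applies instead.
The additional-duty order on M-646 targets Casia, not Serena; it does not apply.
Duty = $334,503.52 × 0% = $0.00.
Line 2 (V-178, Casia, 623 units, $111,560.61):
Base rate for V-178 is 19.5%.
V-178 has an FTA preferential rate, but origin Casia is not Serena; base rate stands.
Additional duty on V-178 from Casia: +7.4%. Applied ad valorem rate: 19.5% + 7.4% = 26.9%.
Duty = $111,560.61 × 26.9% = $30,009.80.
Line 3 (L-701, Serena, 1,881 kg, $408,421.53):
Base rate for L-701 is $4.94/kg.
Origin Serena qualifies under the Casistan–Serena agreement and L-701 is covered: preferential rate Free applies instead.
Duty = $408,421.53 × 0% = $0.00.
Total = $0.00 + $30,009.80 + $0.00 = $30,009.80.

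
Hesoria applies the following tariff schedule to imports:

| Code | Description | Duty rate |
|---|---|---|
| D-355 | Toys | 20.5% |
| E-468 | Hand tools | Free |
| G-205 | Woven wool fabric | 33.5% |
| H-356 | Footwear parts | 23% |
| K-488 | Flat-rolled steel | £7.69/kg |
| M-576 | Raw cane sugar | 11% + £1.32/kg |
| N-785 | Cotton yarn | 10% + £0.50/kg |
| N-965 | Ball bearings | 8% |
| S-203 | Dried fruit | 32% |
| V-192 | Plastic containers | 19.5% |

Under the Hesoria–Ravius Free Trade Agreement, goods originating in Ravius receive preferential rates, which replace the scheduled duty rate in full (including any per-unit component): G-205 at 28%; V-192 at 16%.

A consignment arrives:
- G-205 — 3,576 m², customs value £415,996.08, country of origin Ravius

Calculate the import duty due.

£116,478.90

Line 1 (G-205, Ravius, 3,576 m², £415,996.08):
Base rate for G-205 is 33.5%.
Origin Ravius qualifies under the Hesoria–Ravius agreement and G-205 is covered: preferential rate 28% applies instead.
Duty = £415,996.08 × 28% = £116,478.90.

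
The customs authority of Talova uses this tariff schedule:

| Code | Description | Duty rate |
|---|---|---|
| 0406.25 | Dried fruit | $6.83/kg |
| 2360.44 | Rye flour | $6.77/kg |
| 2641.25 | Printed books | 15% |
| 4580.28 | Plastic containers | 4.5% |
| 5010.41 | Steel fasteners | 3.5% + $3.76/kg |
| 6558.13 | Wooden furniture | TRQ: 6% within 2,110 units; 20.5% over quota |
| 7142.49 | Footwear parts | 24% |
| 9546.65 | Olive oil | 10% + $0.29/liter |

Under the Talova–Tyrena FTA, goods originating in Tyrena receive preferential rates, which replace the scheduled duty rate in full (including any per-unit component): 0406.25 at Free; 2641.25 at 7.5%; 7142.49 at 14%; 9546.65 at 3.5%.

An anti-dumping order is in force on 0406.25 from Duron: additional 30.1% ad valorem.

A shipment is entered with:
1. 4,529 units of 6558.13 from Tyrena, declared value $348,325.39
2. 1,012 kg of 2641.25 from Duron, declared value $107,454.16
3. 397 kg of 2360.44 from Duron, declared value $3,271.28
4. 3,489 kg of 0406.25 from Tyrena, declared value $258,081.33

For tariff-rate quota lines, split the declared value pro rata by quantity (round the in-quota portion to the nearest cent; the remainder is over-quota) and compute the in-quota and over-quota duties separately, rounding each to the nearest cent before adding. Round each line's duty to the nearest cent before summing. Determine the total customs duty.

Line 1 (6558.13, Tyrena, 4,529 units, $348,325.39):
Code 6558.13 is under a tariff-rate quota (threshold 2,110 units). In-quota: 2,110 units at 6%; over-quota: 2,419 units at 20.5%.
Pro-rata value split: in-quota = $348,325.39 × 2,110/4,529 = $162,280.10; over-quota = $348,325.39 − $162,280.10 = $186,045.29.
In-quota duty = $162,280.10 × 6% = $9,736.81. Over-quota duty = $186,045.29 × 20.5% = $38,139.28.
Line duty = $9,736.81 + $38,139.28 = $47,876.09.
Line 2 (2641.25, Duron, 1,012 kg, $107,454.16):
Base rate for 2641.25 is 15%.
2641.25 has an FTA preferential rate, but origin Duron is not Tyrena; base rate stands.
Duty = $107,454.16 × 15% = $16,118.12.
Line 3 (2360.44, Duron, 397 kg, $3,271.28):
Base rate for 2360.44 is $6.77/kg.
Duty = 397 × $6.77 = $2,687.69.
Line 4 (0406.25, Tyrena, 3,489 kg, $258,081.33):
Base rate for 0406.25 is $6.83/kg.
Origin Tyrena qualifies under the Talova–Tyrena agreement and 0406.25 is covered: preferential rate Free applies instead.
The additional-duty order on 0406.25 targets Duron, not Tyrena; it does not apply.
Duty = $258,081.33 × 0% = $0.00.
Total = $47,876.09 + $16,118.12 + $2,687.69 + $0.00 = $66,681.90.

$66,681.90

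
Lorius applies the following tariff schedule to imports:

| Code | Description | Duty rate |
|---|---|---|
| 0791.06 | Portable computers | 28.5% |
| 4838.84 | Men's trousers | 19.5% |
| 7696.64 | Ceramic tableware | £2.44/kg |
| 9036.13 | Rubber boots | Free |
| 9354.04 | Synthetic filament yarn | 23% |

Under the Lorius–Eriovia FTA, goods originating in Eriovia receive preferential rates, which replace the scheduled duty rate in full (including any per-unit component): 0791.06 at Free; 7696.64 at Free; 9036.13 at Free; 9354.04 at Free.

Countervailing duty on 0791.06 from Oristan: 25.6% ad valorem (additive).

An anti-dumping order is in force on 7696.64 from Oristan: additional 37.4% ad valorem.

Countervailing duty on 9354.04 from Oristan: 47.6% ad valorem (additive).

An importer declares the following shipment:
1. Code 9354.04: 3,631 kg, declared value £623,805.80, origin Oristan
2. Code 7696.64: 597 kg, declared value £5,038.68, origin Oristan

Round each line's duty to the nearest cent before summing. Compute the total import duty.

£443,748.04

Line 1 (9354.04, Oristan, 3,631 kg, £623,805.80):
Base rate for 9354.04 is 23%.
9354.04 has an FTA preferential rate, but origin Oristan is not Eriovia; base rate stands.
Additional duty on 9354.04 from Oristan: +47.6%. Applied ad valorem rate: 23% + 47.6% = 70.6%.
Duty = £623,805.80 × 70.6% = £440,406.89.
Line 2 (7696.64, Oristan, 597 kg, £5,038.68):
Base rate for 7696.64 is £2.44/kg.
7696.64 has an FTA preferential rate, but origin Oristan is not Eriovia; base rate stands.
Additional duty on 7696.64 from Oristan: +37.4% ad valorem. Applied ad valorem rate = 37.4%.
Duty = £5,038.68 × 37.4% + 597 × £2.44 = £3,341.15.
Total = £440,406.89 + £3,341.15 = £443,748.04.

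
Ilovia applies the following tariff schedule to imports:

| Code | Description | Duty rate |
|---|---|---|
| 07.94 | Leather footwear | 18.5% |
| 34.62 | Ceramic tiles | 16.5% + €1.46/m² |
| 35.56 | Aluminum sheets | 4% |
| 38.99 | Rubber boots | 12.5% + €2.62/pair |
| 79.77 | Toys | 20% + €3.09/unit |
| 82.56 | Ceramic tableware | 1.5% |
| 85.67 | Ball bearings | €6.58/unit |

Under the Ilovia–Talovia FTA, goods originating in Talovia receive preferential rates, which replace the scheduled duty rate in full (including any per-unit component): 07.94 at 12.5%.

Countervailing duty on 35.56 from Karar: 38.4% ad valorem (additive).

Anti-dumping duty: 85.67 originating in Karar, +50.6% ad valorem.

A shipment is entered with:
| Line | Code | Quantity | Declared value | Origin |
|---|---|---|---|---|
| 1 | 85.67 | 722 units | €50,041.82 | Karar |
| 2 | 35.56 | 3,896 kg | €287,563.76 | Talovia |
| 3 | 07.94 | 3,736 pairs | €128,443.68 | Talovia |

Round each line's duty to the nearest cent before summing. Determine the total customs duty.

€57,629.93

Line 1 (85.67, Karar, 722 units, €50,041.82):
Base rate for 85.67 is €6.58/unit.
Additional duty on 85.67 from Karar: +50.6% ad valorem. Applied ad valorem rate = 50.6%.
Duty = €50,041.82 × 50.6% + 722 × €6.58 = €30,071.92.
Line 2 (35.56, Talovia, 3,896 kg, €287,563.76):
Base rate for 35.56 is 4%.
Origin Talovia is the FTA partner but 35.56 is not on the preference list; base rate stands.
The additional-duty order on 35.56 targets Karar, not Talovia; it does not apply.
Duty = €287,563.76 × 4% = €11,502.55.
Line 3 (07.94, Talovia, 3,736 pairs, €128,443.68):
Base rate for 07.94 is 18.5%.
Origin Talovia qualifies under the Ilovia–Talovia agreement and 07.94 is covered: preferential rate 12.5% applies instead.
Duty = €128,443.68 × 12.5% = €16,055.46.
Total = €30,071.92 + €11,502.55 + €16,055.46 = €57,629.93.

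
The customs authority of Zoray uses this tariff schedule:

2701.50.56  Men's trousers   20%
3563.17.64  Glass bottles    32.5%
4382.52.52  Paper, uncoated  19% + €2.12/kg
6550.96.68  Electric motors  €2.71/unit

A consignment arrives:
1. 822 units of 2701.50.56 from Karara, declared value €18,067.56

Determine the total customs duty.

Line 1 (2701.50.56, Karara, 822 units, €18,067.56):
Base rate for 2701.50.56 is 20%.
Duty = €18,067.56 × 20% = €3,613.51.

€3,613.51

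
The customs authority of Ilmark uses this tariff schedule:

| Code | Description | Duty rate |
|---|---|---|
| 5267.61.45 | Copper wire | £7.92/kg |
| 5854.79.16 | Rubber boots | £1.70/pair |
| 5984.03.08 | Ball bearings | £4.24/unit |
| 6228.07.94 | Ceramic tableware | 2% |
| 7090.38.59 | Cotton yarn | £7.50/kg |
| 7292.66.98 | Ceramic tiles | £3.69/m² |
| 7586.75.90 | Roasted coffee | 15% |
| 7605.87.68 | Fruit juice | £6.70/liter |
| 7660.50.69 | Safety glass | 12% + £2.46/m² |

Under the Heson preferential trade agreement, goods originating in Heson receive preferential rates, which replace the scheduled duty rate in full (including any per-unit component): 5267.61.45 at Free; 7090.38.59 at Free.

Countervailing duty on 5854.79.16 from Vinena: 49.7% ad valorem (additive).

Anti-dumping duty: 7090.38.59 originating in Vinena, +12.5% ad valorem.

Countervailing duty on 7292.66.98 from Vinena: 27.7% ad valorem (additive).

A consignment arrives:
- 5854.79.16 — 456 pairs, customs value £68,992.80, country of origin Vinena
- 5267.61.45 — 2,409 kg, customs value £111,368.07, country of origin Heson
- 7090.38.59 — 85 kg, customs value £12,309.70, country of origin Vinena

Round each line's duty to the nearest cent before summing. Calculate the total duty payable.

Line 1 (5854.79.16, Vinena, 456 pairs, £68,992.80):
Base rate for 5854.79.16 is £1.70/pair.
Additional duty on 5854.79.16 from Vinena: +49.7% ad valorem. Applied ad valorem rate = 49.7%.
Duty = £68,992.80 × 49.7% + 456 × £1.70 = £35,064.62.
Line 2 (5267.61.45, Heson, 2,409 kg, £111,368.07):
Base rate for 5267.61.45 is £7.92/kg.
Origin Heson qualifies under the Ilmark–Heson agreement and 5267.61.45 is covered: preferential rate Free applies instead.
Duty = £111,368.07 × 0% = £0.00.
Line 3 (7090.38.59, Vinena, 85 kg, £12,309.70):
Base rate for 7090.38.59 is £7.50/kg.
7090.38.59 has an FTA preferential rate, but origin Vinena is not Heson; base rate stands.
Additional duty on 7090.38.59 from Vinena: +12.5% ad valorem. Applied ad valorem rate = 12.5%.
Duty = £12,309.70 × 12.5% + 85 × £7.50 = £2,176.21.
Total = £35,064.62 + £0.00 + £2,176.21 = £37,240.83.

£37,240.83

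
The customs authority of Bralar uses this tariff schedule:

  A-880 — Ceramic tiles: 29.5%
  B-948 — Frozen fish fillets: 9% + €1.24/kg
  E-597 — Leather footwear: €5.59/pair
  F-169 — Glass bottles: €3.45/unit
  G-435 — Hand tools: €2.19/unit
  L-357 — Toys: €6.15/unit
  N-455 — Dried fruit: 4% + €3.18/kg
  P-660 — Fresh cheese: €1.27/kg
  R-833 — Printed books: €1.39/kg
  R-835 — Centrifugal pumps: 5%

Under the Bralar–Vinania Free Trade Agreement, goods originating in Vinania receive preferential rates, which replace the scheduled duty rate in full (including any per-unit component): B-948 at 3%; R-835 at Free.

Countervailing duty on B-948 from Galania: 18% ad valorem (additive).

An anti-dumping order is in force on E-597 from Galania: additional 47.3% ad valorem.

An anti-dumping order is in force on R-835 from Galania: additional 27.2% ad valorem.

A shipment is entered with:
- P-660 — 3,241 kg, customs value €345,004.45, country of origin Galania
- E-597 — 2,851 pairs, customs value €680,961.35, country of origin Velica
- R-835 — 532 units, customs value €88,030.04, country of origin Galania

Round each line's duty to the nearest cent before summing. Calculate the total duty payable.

€48,398.83

Line 1 (P-660, Galania, 3,241 kg, €345,004.45):
Base rate for P-660 is €1.27/kg.
Duty = 3,241 × €1.27 = €4,116.07.
Line 2 (E-597, Velica, 2,851 pairs, €680,961.35):
Base rate for E-597 is €5.59/pair.
The additional-duty order on E-597 targets Galania, not Velica; it does not apply.
Duty = 2,851 × €5.59 = €15,937.09.
Line 3 (R-835, Galania, 532 units, €88,030.04):
Base rate for R-835 is 5%.
R-835 has an FTA preferential rate, but origin Galania is not Vinania; base rate stands.
Additional duty on R-835 from Galania: +27.2%. Applied ad valorem rate: 5% + 27.2% = 32.2%.
Duty = €88,030.04 × 32.2% = €28,345.67.
Total = €4,116.07 + €15,937.09 + €28,345.67 = €48,398.83.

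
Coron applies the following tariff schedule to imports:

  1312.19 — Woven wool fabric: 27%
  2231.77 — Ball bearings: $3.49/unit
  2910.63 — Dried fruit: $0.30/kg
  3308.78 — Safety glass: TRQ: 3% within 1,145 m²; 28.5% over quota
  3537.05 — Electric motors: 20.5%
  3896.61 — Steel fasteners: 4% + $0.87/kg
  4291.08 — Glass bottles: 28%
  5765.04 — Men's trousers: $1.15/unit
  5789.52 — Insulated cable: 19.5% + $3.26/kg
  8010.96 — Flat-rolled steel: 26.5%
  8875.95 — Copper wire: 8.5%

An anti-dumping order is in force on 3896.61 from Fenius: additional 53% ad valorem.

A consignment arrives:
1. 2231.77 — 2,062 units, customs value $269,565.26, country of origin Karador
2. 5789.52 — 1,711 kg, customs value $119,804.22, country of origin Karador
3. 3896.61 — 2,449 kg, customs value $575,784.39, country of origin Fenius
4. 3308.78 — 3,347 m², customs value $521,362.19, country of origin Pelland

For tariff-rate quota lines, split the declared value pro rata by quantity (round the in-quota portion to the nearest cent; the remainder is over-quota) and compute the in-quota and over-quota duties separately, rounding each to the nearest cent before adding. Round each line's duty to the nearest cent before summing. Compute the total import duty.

$469,571.07

Line 1 (2231.77, Karador, 2,062 units, $269,565.26):
Base rate for 2231.77 is $3.49/unit.
Duty = 2,062 × $3.49 = $7,196.38.
Line 2 (5789.52, Karador, 1,711 kg, $119,804.22):
Base rate for 5789.52 is 19.5% + $3.26/kg.
Duty = $119,804.22 × 19.5% + 1,711 × $3.26 = $28,939.68.
Line 3 (3896.61, Fenius, 2,449 kg, $575,784.39):
Base rate for 3896.61 is 4% + $0.87/kg.
Additional duty on 3896.61 from Fenius: +53%. Applied ad valorem rate: 4% + 53% = 57%.
Duty = $575,784.39 × 57% + 2,449 × $0.87 = $330,327.73.
Line 4 (3308.78, Pelland, 3,347 m², $521,362.19):
Code 3308.78 is under a tariff-rate quota (threshold 1,145 m²). In-quota: 1,145 m² at 3%; over-quota: 2,202 m² at 28.5%.
Pro-rata value split: in-quota = $521,362.19 × 1,145/3,347 = $178,356.65; over-quota = $521,362.19 − $178,356.65 = $343,005.54.
In-quota duty = $178,356.65 × 3% = $5,350.70. Over-quota duty = $343,005.54 × 28.5% = $97,756.58.
Line duty = $5,350.70 + $97,756.58 = $103,107.28.
Total = $7,196.38 + $28,939.68 + $330,327.73 + $103,107.28 = $469,571.07.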